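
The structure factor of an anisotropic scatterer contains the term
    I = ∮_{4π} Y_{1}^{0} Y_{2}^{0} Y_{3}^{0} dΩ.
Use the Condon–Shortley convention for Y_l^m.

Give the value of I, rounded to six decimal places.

Checks pass: Σm=0; 6 even; l₃=3∈[1,3].
(2·1+1)(2·2+1)(2·3+1) = 105
Δ: 0! 2! 4! / 7! → 1/105
sum: t=0:+1/4 = 1/4
3j²(1 2 3; 0 0 0) = Δ·Π!·Σ² = 3/35  (sign -1)
(m-triple is (0,0,0) — same symbol as above.)
combine: 4πI² = 105·3/35·3/35 = 27/35
take √, sign +1: I = 0.24776670

0.247767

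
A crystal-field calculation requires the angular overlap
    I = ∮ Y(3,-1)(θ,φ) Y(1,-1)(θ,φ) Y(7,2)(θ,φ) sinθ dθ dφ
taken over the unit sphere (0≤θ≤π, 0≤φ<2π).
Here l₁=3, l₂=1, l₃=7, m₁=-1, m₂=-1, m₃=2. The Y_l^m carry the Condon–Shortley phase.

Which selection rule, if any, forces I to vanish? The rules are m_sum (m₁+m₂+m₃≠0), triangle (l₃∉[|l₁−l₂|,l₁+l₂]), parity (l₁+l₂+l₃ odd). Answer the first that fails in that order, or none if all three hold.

triangle

azimuthal sum: -1 − 1 + 2 = 0  ✓
2 ≤ 7 ≤ 4 (triangle on l)  ✗
L = 3 + 1 + 7 = 11 (odd)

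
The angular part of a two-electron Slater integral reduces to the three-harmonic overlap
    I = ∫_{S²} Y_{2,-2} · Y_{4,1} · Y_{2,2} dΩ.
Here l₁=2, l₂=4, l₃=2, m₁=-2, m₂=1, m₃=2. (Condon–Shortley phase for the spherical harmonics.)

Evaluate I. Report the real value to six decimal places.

m-sum = -2 + 1 + 2 = 1 ≠ 0 ⇒ I = 0

0.000000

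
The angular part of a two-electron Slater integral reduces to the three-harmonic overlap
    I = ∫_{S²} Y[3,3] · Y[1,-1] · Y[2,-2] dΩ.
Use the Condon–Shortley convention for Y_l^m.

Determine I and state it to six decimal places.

-0.319865

m-sum 0 ✓  L=6 even ✓  2≤2≤4 ✓
Π(2lᵢ+1) = 7×3×5 = 105
triangle coeff Δ(3,1,2) = 1/105
Σ_t [1,1]: t=1:−1/4 = -1/4
(3j)²=3/35 [(3 1 2; 0 0 0)], sign=-1
Σ_t [0,0]: t=0:+1/48 = 1/48
(3j)²=1/7 [(3 1 2; 3 -1 -2)], sign=+1
⇒ 4πI² = 9/7
I = (-1)√(9/7/(4π)) = -0.31986543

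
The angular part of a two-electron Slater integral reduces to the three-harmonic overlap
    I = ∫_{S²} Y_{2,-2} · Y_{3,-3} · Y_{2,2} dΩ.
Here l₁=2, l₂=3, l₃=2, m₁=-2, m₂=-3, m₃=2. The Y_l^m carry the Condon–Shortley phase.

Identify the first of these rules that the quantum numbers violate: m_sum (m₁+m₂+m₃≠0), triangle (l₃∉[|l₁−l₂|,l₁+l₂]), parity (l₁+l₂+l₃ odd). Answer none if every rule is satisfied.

m_sum

m₁+m₂+m₃ = -2 − 3 + 2 = -3  ✗
triangle: |2−3|=1 ≤ l₃=2 ≤ 2+3=5
parity: l₁+l₂+l₃ = 7 is odd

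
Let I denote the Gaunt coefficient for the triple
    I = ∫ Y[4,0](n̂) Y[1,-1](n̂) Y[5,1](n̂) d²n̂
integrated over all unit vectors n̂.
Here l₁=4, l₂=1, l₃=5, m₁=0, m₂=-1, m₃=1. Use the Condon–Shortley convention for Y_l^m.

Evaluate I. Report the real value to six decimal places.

-0.190188

m-sum 0 ✓  L=10 even ✓  3≤5≤5 ✓
Π(2lᵢ+1) = 9×3×11 = 297
triangle coeff Δ(4,1,5) = 1/495
Σ_t [0,0]: t=0:+1/576 = 1/576
(3j)²=5/99 [(4 1 5; 0 0 0)], sign=-1
Σ_t [0,0]: t=0:+1/1152 = 1/1152
(3j)²=1/33 [(4 1 5; 0 -1 1)], sign=+1
⇒ 4πI² = 5/11
I = (-1)√(5/11/(4π)) = -0.19018827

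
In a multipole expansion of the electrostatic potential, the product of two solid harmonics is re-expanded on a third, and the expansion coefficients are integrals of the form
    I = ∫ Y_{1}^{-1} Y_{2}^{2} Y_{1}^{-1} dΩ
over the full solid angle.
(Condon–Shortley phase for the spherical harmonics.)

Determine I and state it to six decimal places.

0.309019

m-sum 0 ✓  L=4 even ✓  1≤1≤3 ✓
Π(2lᵢ+1) = 3×5×3 = 45
triangle coeff Δ(1,2,1) = 1/30
Σ_t [1,1]: t=1:−1/1 = -1/1
(3j)²=2/15 [(1 2 1; 0 0 0)], sign=+1
Σ_t [2,2]: t=2:+1/4 = 1/4
(3j)²=1/5 [(1 2 1; -1 2 -1)], sign=+1
⇒ 4πI² = 6/5
I = (+1)√(6/5/(4π)) = 0.30901936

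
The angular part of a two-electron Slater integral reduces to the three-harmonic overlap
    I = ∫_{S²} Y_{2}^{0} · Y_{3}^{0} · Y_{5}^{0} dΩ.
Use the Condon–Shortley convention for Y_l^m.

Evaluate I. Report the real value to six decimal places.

0.239615

Checks pass: Σm=0; 10 even; l₃=5∈[1,5].
(2·2+1)(2·3+1)(2·5+1) = 385
Δ: 0! 4! 6! / 11! → 1/2310
sum: t=0:+1/144 = 1/144
3j²(2 3 5; 0 0 0) = Δ·Π!·Σ² = 10/231  (sign -1)
(m-triple is (0,0,0) — same symbol as above.)
combine: 4πI² = 385·10/231·10/231 = 500/693
take √, sign +1: I = 0.23961470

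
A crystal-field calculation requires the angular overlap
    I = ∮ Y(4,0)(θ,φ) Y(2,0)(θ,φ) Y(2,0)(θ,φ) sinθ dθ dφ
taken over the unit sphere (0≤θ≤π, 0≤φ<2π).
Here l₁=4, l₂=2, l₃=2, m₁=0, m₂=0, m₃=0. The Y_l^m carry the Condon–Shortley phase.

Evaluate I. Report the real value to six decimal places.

Checks pass: Σm=0; 8 even; l₃=2∈[2,6].
(2·4+1)(2·2+1)(2·2+1) = 225
Δ: 4! 4! 0! / 9! → 1/630
sum: t=2:+1/16 = 1/16
3j²(4 2 2; 0 0 0) = Δ·Π!·Σ² = 2/35  (sign +1)
(m-triple is (0,0,0) — same symbol as above.)
combine: 4πI² = 225·2/35·2/35 = 36/49
take √, sign +1: I = 0.24179554

0.241796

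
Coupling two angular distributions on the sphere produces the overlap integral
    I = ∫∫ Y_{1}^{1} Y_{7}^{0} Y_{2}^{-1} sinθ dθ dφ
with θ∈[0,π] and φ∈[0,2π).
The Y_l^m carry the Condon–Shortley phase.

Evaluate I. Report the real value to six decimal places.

|1−7|≤2≤1+7 violated ⇒ I = 0

0.000000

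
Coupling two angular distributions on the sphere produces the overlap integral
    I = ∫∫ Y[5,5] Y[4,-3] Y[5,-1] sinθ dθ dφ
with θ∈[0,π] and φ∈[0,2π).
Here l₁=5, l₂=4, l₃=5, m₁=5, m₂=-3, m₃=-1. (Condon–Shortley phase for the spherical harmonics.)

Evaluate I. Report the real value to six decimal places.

0.000000

5 − 3 − 1 = 1 ≠ 0: azimuthal integral kills it; I = 0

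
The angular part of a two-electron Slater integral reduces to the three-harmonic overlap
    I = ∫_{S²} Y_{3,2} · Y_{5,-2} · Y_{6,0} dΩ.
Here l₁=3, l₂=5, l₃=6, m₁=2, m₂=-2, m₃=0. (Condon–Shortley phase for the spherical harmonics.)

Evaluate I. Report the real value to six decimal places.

m-sum 0 ✓  L=14 even ✓  2≤6≤8 ✓
Π(2lᵢ+1) = 7×11×13 = 1001
triangle coeff Δ(3,5,6) = 1/675675
Σ_t [0,2]: t=0:+1/8640 t=1:−1/2304 t=2:+1/8640 = -7/34560
(3j)²=7/429 [(3 5 6; 0 0 0)], sign=-1
Σ_t [0,1]: t=0:+1/8640 t=1:−1/34560 = 1/11520
(3j)²=3/143 [(3 5 6; 2 -2 0)], sign=+1
⇒ 4πI² = 49/143
I = (-1)√(49/143/(4π)) = -0.16512966

-0.165130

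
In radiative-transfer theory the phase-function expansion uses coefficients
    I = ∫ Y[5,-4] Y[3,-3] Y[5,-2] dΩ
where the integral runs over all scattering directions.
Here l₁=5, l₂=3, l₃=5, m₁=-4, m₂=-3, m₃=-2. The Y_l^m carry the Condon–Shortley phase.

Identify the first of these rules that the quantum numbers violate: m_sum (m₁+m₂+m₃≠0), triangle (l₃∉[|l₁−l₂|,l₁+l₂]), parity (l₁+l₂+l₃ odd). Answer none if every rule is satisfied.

m₁+m₂+m₃ = -4 − 3 − 2 = -9  ✗
triangle: |5−3|=2 ≤ l₃=5 ≤ 5+3=8
parity: l₁+l₂+l₃ = 13 is odd

m_sum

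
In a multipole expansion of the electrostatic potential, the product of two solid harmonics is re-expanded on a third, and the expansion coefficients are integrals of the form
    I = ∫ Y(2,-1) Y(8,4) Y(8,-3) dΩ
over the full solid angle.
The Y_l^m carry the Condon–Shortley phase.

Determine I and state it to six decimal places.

0.146979

m-sum 0 ✓  L=18 even ✓  6≤8≤10 ✓
Π(2lᵢ+1) = 5×17×17 = 1445
triangle coeff Δ(2,8,8) = 1/348840
Σ_t [0,2]: t=0:+1/116121600 t=1:−1/25401600 t=2:+1/116121600 = -1/45158400
(3j)²=24/1615 [(2 8 8; 0 0 0)], sign=-1
Σ_t [1,2]: t=1:−1/479001600 t=2:+1/174182400 = 1/273715200
(3j)²=49/3876 [(2 8 8; -1 4 -3)], sign=-1
⇒ 4πI² = 98/361
I = (+1)√(98/361/(4π)) = 0.14697873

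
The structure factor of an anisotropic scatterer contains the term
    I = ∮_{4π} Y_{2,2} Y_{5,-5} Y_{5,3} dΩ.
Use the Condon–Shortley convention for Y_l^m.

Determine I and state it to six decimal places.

Rules hold: Σm=0, L=12 even, 3≤5≤7.
N = 5·11·11 = 605
Δ = 2!·2!·8!/13! = 1/38610
Racah Σ t=0..2: t=0:+1/2880 t=1:−1/576 t=2:+1/2880 = -1/960
⇒ 3j(2 5 5; 0 0 0)² = 10/429, sgn +1
Racah Σ t=0..0: t=0:+1/161280 = 1/161280
⇒ 3j(2 5 5; 2 -5 3)² = 1/143, sgn +1
4πI² = N·(3j₀)²·(3jₘ)² = 50/507
I = +1·√(0.0986193/4π) = 0.08858824

0.088588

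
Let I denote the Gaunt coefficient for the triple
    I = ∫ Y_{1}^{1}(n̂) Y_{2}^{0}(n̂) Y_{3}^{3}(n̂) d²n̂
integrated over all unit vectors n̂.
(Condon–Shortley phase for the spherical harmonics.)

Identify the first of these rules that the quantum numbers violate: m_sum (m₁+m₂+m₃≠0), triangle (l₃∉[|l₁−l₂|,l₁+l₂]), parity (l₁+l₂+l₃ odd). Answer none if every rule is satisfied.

m₁+m₂+m₃ = 1 + 0 + 3 = 4  ✗
triangle: |1−2|=1 ≤ l₃=3 ≤ 1+2=3
parity: l₁+l₂+l₃ = 6 is even

m_sum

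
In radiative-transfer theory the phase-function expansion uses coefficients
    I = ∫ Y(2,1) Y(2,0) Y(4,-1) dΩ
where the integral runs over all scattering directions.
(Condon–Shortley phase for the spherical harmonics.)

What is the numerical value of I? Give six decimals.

-0.220728

m-sum 0 ✓  L=8 even ✓  0≤4≤4 ✓
Π(2lᵢ+1) = 5×5×9 = 225
triangle coeff Δ(2,2,4) = 1/630
Σ_t [0,0]: t=0:+1/16 = 1/16
(3j)²=2/35 [(2 2 4; 0 0 0)], sign=+1
Σ_t [0,0]: t=0:+1/24 = 1/24
(3j)²=1/21 [(2 2 4; 1 0 -1)], sign=-1
⇒ 4πI² = 30/49
I = (-1)√(30/49/(4π)) = -0.22072812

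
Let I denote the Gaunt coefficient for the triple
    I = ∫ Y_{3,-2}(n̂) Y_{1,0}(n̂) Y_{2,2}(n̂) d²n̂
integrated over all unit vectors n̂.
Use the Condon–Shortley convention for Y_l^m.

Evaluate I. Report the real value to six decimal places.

Rules hold: Σm=0, L=6 even, 2≤2≤4.
N = 7·3·5 = 105
Δ = 2!·4!·0!/7! = 1/105
Racah Σ t=1..1: t=1:−1/4 = -1/4
⇒ 3j(3 1 2; 0 0 0)² = 3/35, sgn -1
Racah Σ t=1..1: t=1:−1/24 = -1/24
⇒ 3j(3 1 2; -2 0 2)² = 1/21, sgn -1
4πI² = N·(3j₀)²·(3jₘ)² = 3/7
I = +1·√(0.428571/4π) = 0.18467439

0.184674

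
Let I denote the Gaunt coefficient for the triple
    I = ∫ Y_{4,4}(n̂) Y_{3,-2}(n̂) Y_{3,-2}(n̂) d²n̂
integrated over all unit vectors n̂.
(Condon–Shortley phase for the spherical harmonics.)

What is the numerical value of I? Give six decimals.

m-sum 0 ✓  L=10 even ✓  1≤3≤7 ✓
Π(2lᵢ+1) = 9×7×7 = 441
triangle coeff Δ(4,3,3) = 1/34650
Σ_t [1,3]: t=1:−1/72 t=2:+1/16 t=3:−1/72 = 5/144
(3j)²=2/77 [(4 3 3; 0 0 0)], sign=-1
Σ_t [0,0]: t=0:+1/576 = 1/576
(3j)²=5/99 [(4 3 3; 4 -2 -2)], sign=-1
⇒ 4πI² = 70/121
I = (+1)√(70/121/(4π)) = 0.21456131

0.214561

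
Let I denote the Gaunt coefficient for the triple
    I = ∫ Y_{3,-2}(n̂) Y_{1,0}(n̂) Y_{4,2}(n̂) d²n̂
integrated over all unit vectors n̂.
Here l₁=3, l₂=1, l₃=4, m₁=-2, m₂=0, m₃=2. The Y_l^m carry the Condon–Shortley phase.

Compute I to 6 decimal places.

0.213244

Rules hold: Σm=0, L=8 even, 2≤4≤4.
N = 7·3·9 = 189
Δ = 0!·6!·2!/9! = 1/252
Racah Σ t=0..0: t=0:+1/36 = 1/36
⇒ 3j(3 1 4; 0 0 0)² = 4/63, sgn +1
Racah Σ t=0..0: t=0:+1/120 = 1/120
⇒ 3j(3 1 4; -2 0 2)² = 1/21, sgn +1
4πI² = N·(3j₀)²·(3jₘ)² = 4/7
I = +1·√(0.571429/4π) = 0.21324362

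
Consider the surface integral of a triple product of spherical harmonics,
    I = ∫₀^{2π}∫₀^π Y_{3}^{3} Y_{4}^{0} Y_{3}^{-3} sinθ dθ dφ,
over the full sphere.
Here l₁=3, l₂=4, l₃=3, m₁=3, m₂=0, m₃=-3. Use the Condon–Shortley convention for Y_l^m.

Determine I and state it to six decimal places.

Checks pass: Σm=0; 10 even; l₃=3∈[1,7].
(2·3+1)(2·4+1)(2·3+1) = 441
Δ: 4! 2! 4! / 11! → 1/34650
sum: t=1:−1/72 t=2:+1/16 t=3:−1/72 = 5/144
3j²(3 4 3; 0 0 0) = Δ·Π!·Σ² = 2/77  (sign -1)
sum: t=0:+1/1152 = 1/1152
3j²(3 4 3; 3 0 -3) = Δ·Π!·Σ² = 1/154  (sign +1)
combine: 4πI² = 441·2/77·1/154 = 9/121
take √, sign -1: I = -0.07693494

-0.076935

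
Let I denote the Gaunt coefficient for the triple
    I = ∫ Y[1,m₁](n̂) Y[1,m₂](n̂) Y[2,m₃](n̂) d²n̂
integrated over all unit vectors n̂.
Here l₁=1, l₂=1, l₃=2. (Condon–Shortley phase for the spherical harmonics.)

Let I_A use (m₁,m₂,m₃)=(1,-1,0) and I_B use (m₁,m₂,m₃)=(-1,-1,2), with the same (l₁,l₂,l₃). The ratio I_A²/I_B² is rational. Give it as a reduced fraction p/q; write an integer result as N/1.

1/6

l's match ⇒ only the (l;m) 3-j factors differ between A and B.
A: triangle coeff Δ(1,1,2) = 1/30; Σ_t [0,0]: t=0:+1/4 = 1/4; (3j)²=1/30 [(1 1 2; 1 -1 0)], sign=+1
B: triangle coeff Δ(1,1,2) = 1/30; Σ_t [0,0]: t=0:+1/4 = 1/4; (3j)²=1/5 [(1 1 2; -1 -1 2)], sign=+1
I_A²/I_B² = (1/30)/(1/5) = 1/6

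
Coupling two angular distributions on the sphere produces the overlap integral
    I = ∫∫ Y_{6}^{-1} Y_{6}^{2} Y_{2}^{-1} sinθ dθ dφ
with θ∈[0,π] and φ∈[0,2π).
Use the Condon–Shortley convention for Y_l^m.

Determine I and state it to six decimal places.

0.088837

m-sum 0 ✓  L=14 even ✓  0≤2≤12 ✓
Π(2lᵢ+1) = 13×13×5 = 845
triangle coeff Δ(6,6,2) = 1/90090
Σ_t [4,6]: t=4:+1/69120 t=5:−1/14400 t=6:+1/69120 = -7/172800
(3j)²=14/715 [(6 6 2; 0 0 0)], sign=-1
Σ_t [6,7]: t=6:+1/34560 t=7:−1/60480 = 1/80640
(3j)²=6/1001 [(6 6 2; -1 2 -1)], sign=-1
⇒ 4πI² = 12/121
I = (+1)√(12/121/(4π)) = 0.08883682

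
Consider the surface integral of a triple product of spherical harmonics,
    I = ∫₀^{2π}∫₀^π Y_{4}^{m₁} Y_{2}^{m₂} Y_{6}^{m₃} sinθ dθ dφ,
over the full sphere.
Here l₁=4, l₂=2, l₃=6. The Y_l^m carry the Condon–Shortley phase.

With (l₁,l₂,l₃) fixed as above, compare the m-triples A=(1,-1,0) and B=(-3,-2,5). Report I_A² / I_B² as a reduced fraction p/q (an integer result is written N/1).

4/11

Same 4,2,6: normalisation and zero-m 3j drop out of the ratio.
A: Δ: 0! 8! 4! / 13! → 1/6435; sum: t=0:+1/4320 = 1/4320; 3j²(4 2 6; 1 -1 0) = Δ·Π!·Σ² = 8/429  (sign +1)
B: Δ: 0! 8! 4! / 13! → 1/6435; sum: t=0:+1/120960 = 1/120960; 3j²(4 2 6; -3 -2 5) = Δ·Π!·Σ² = 2/39  (sign -1)
I_A²/I_B² = (8/429)/(2/39) = 4/11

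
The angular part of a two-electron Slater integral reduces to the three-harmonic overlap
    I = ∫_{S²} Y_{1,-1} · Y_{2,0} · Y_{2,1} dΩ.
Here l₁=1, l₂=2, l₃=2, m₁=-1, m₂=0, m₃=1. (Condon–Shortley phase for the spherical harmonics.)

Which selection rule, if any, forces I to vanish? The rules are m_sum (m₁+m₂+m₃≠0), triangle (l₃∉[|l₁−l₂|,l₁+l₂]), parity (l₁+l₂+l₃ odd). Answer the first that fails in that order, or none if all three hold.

m₁+m₂+m₃ = -1 + 0 + 1 = 0  ✓
triangle: |1−2|=1 ≤ l₃=2 ≤ 1+2=3  ✓
parity: l₁+l₂+l₃ = 5 is odd  ✗

parity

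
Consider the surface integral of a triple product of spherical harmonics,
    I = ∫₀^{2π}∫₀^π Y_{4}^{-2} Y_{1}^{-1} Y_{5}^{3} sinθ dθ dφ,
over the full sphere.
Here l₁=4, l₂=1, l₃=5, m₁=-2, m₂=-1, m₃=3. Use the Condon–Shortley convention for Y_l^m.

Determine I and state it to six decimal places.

-0.259847

Rules hold: Σm=0, L=10 even, 3≤5≤5.
N = 9·3·11 = 297
Δ = 0!·8!·2!/11! = 1/495
Racah Σ t=0..0: t=0:+1/576 = 1/576
⇒ 3j(4 1 5; 0 0 0)² = 5/99, sgn -1
Racah Σ t=0..0: t=0:+1/2880 = 1/2880
⇒ 3j(4 1 5; -2 -1 3)² = 28/495, sgn +1
4πI² = N·(3j₀)²·(3jₘ)² = 28/33
I = -1·√(0.848485/4π) = -0.25984664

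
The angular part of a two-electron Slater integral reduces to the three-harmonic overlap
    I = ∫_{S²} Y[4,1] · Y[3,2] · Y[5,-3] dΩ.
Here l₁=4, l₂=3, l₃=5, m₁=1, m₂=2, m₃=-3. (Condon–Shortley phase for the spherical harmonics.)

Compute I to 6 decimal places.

Checks pass: Σm=0; 12 even; l₃=5∈[1,7].
(2·4+1)(2·3+1)(2·5+1) = 693
Δ: 2! 6! 4! / 13! → 1/180180
sum: t=0:+1/576 t=1:−1/144 t=2:+1/576 = -1/288
3j²(4 3 5; 0 0 0) = Δ·Π!·Σ² = 20/1001  (sign +1)
sum: t=1:−1/1152 t=2:+1/1440 = -1/5760
3j²(4 3 5; 1 2 -3) = Δ·Π!·Σ² = 1/858  (sign -1)
combine: 4πI² = 693·20/1001·1/858 = 30/1859
take √, sign -1: I = -0.03583571

-0.035836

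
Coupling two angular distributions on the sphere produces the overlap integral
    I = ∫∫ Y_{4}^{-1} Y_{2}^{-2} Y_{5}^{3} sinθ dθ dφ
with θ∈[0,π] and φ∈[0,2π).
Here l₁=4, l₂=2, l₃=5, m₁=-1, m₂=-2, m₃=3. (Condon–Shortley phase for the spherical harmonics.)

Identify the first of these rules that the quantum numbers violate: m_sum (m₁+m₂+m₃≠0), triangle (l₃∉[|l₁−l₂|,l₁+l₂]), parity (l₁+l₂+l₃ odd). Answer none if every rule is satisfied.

Σmᵢ = 0  ✓
l₃∈[|l₁−l₂|,l₁+l₂]=[2,6], have l₃=5  ✓
Σlᵢ = 11 ⇒ odd  ✗

parity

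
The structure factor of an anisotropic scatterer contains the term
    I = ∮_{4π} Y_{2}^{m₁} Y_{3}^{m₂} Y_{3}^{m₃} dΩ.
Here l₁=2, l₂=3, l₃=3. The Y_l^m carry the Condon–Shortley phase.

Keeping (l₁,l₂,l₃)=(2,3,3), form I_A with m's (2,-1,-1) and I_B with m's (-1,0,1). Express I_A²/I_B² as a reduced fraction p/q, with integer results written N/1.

Shared (l₁,l₂,l₃)=(2,3,3): N and (l;000)² cancel in I_A²/I_B².
A: Δ = 2!·2!·4!/9! = 1/3780; Racah Σ t=0..0: t=0:+1/16 = 1/16; ⇒ 3j(2 3 3; 2 -1 -1)² = 2/35, sgn +1
B: Δ = 2!·2!·4!/9! = 1/3780; Racah Σ t=1..2: t=1:−1/8 t=2:+1/12 = -1/24; ⇒ 3j(2 3 3; -1 0 1)² = 1/210, sgn -1
I_A²/I_B² = (2/35)/(1/210) = 12/1

12/1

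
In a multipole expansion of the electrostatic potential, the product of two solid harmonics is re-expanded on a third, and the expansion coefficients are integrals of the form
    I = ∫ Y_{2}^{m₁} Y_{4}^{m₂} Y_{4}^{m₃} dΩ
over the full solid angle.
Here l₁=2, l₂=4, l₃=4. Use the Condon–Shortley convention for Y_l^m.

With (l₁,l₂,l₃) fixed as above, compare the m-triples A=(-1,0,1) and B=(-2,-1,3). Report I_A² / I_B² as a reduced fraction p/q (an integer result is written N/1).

5/63

Shared (l₁,l₂,l₃)=(2,4,4): N and (l;000)² cancel in I_A²/I_B².
A: Δ = 2!·2!·6!/11! = 1/13860; Racah Σ t=1..2: t=1:−1/72 t=2:+1/96 = -1/288; ⇒ 3j(2 4 4; -1 0 1)² = 1/462, sgn +1
B: Δ = 2!·2!·6!/11! = 1/13860; Racah Σ t=2..2: t=2:+1/480 = 1/480; ⇒ 3j(2 4 4; -2 -1 3)² = 3/110, sgn -1
I_A²/I_B² = (1/462)/(3/110) = 5/63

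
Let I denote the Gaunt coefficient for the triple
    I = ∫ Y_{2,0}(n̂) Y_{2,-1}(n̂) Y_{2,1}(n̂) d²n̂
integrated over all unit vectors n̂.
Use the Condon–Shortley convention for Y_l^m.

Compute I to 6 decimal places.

-0.090112

Checks pass: Σm=0; 6 even; l₃=2∈[0,4].
(2·2+1)(2·2+1)(2·2+1) = 125
Δ: 2! 2! 2! / 7! → 1/630
sum: t=0:+1/8 t=1:−1/1 t=2:+1/8 = -3/4
3j²(2 2 2; 0 0 0) = Δ·Π!·Σ² = 2/35  (sign -1)
sum: t=0:+1/4 t=1:−1/2 = -1/4
3j²(2 2 2; 0 -1 1) = Δ·Π!·Σ² = 1/70  (sign +1)
combine: 4πI² = 125·2/35·1/70 = 5/49
take √, sign -1: I = -0.09011188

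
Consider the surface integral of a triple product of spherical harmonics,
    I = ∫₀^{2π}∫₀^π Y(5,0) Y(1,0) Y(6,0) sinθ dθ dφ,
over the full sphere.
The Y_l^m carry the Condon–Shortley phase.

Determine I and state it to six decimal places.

m-sum 0 ✓  L=12 even ✓  4≤6≤6 ✓
Π(2lᵢ+1) = 11×3×13 = 429
triangle coeff Δ(5,1,6) = 1/858
Σ_t [0,0]: t=0:+1/14400 = 1/14400
(3j)²=6/143 [(5 1 6; 0 0 0)], sign=+1
(m-triple is (0,0,0) — same symbol as above.)
⇒ 4πI² = 108/143
I = (+1)√(108/143/(4π)) = 0.24515397

0.245154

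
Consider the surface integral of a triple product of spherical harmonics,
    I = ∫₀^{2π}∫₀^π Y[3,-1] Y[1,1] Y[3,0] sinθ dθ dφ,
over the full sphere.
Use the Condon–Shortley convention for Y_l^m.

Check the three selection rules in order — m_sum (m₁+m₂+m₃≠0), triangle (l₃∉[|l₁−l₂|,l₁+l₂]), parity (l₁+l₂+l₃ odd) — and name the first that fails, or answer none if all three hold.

Σmᵢ = 0  ✓
l₃∈[|l₁−l₂|,l₁+l₂]=[2,4], have l₃=3  ✓
Σlᵢ = 7 ⇒ odd  ✗

parity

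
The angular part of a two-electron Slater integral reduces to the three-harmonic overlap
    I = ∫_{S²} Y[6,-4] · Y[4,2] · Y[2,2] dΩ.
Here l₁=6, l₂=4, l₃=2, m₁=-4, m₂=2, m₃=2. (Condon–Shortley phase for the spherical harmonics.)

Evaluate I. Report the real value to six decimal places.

Checks pass: Σm=0; 12 even; l₃=2∈[2,10].
(2·6+1)(2·4+1)(2·2+1) = 585
Δ: 8! 4! 0! / 13! → 1/6435
sum: t=4:+1/2304 = 1/2304
3j²(6 4 2; 0 0 0) = Δ·Π!·Σ² = 5/143  (sign +1)
sum: t=6:+1/34560 = 1/34560
3j²(6 4 2; -4 2 2) = Δ·Π!·Σ² = 14/429  (sign +1)
combine: 4πI² = 585·5/143·14/429 = 1050/1573
take √, sign +1: I = 0.23047581

0.230476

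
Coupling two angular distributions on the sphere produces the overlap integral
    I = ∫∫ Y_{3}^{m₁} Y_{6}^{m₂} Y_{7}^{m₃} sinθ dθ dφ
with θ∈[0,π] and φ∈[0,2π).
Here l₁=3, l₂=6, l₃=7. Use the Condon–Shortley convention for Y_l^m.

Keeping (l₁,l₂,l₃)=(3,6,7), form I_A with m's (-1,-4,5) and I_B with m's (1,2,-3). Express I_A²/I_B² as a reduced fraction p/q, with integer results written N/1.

9251/30720

l's match ⇒ only the (l;m) 3-j factors differ between A and B.
A: triangle coeff Δ(3,6,7) = 1/2042040; Σ_t [0,2]: t=0:+1/3870720 t=1:−1/2177280 t=2:+1/29030400 = -29/174182400; (3j)²=841/185640 [(3 6 7; -1 -4 5)], sign=-1
B: triangle coeff Δ(3,6,7) = 1/2042040; Σ_t [0,2]: t=0:+1/645120 t=1:−1/181440 t=2:+1/829440 = -1/362880; (3j)²=256/17017 [(3 6 7; 1 2 -3)], sign=-1
I_A²/I_B² = (841/185640)/(256/17017) = 9251/30720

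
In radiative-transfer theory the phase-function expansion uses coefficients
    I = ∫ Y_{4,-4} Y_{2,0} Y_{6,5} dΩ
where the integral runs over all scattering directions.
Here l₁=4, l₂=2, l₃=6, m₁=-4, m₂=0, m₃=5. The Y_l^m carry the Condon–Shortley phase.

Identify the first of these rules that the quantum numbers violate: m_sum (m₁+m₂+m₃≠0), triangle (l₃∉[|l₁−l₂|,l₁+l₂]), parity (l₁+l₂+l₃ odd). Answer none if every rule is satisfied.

m_sum

Σmᵢ = 1  ✗
l₃∈[|l₁−l₂|,l₁+l₂]=[2,6], have l₃=6
Σlᵢ = 12 ⇒ even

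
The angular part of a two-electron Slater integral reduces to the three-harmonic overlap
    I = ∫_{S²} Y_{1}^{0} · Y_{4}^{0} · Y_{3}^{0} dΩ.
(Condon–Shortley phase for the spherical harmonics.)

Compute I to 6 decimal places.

0.246233

m-sum 0 ✓  L=8 even ✓  3≤3≤5 ✓
Π(2lᵢ+1) = 3×9×7 = 189
triangle coeff Δ(1,4,3) = 1/252
Σ_t [1,1]: t=1:−1/36 = -1/36
(3j)²=4/63 [(1 4 3; 0 0 0)], sign=+1
(m-triple is (0,0,0) — same symbol as above.)
⇒ 4πI² = 16/21
I = (+1)√(16/21/(4π)) = 0.24623252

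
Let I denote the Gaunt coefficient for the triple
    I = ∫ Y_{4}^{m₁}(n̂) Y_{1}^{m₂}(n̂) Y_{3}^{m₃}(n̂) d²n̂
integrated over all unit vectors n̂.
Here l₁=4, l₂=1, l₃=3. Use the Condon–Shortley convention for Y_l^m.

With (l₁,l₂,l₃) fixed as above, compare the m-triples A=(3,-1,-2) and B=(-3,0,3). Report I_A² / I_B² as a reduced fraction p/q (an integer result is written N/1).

3/1

Same 4,1,3: normalisation and zero-m 3j drop out of the ratio.
A: Δ: 2! 6! 0! / 9! → 1/252; sum: t=0:+1/240 = 1/240; 3j²(4 1 3; 3 -1 -2) = Δ·Π!·Σ² = 1/12  (sign -1)
B: Δ: 2! 6! 0! / 9! → 1/252; sum: t=1:−1/720 = -1/720; 3j²(4 1 3; -3 0 3) = Δ·Π!·Σ² = 1/36  (sign -1)
I_A²/I_B² = (1/12)/(1/36) = 3/1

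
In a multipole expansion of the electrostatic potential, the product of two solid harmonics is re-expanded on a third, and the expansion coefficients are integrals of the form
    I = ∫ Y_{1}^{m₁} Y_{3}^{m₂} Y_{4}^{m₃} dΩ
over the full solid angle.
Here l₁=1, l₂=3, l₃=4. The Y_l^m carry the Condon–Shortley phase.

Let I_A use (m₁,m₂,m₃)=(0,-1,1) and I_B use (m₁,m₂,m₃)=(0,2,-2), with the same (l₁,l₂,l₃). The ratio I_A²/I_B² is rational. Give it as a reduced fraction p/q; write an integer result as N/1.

5/4

l's match ⇒ only the (l;m) 3-j factors differ between A and B.
A: triangle coeff Δ(1,3,4) = 1/252; Σ_t [0,0]: t=0:+1/48 = 1/48; (3j)²=5/84 [(1 3 4; 0 -1 1)], sign=-1
B: triangle coeff Δ(1,3,4) = 1/252; Σ_t [0,0]: t=0:+1/120 = 1/120; (3j)²=1/21 [(1 3 4; 0 2 -2)], sign=+1
I_A²/I_B² = (5/84)/(1/21) = 5/4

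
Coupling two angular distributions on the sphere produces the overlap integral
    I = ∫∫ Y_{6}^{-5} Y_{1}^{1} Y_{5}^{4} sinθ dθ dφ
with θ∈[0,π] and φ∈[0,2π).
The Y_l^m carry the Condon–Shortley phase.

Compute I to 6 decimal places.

-0.303018

m-sum 0 ✓  L=12 even ✓  5≤5≤7 ✓
Π(2lᵢ+1) = 13×3×11 = 429
triangle coeff Δ(6,1,5) = 1/858
Σ_t [1,1]: t=1:−1/14400 = -1/14400
(3j)²=6/143 [(6 1 5; 0 0 0)], sign=+1
Σ_t [2,2]: t=2:+1/725760 = 1/725760
(3j)²=5/78 [(6 1 5; -5 1 4)], sign=-1
⇒ 4πI² = 15/13
I = (-1)√(15/13/(4π)) = -0.30301841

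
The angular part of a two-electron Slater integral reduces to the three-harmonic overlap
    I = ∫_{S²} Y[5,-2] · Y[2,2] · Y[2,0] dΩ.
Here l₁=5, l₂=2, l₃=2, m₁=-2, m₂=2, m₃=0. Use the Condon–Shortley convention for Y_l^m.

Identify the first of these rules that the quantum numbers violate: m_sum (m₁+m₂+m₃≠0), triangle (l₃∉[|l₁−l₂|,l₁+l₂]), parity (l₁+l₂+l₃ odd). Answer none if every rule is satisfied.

Σmᵢ = 0  ✓
l₃∈[|l₁−l₂|,l₁+l₂]=[3,7], have l₃=2  ✗
Σlᵢ = 9 ⇒ odd

triangle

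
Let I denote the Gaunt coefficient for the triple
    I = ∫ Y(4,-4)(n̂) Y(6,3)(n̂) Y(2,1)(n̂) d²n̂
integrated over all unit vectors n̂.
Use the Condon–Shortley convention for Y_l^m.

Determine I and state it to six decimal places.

m-sum 0 ✓  L=12 even ✓  2≤2≤10 ✓
Π(2lᵢ+1) = 9×13×5 = 585
triangle coeff Δ(4,6,2) = 1/6435
Σ_t [4,4]: t=4:+1/2304 = 1/2304
(3j)²=5/143 [(4 6 2; 0 0 0)], sign=+1
Σ_t [8,8]: t=8:+1/241920 = 1/241920
(3j)²=1/715 [(4 6 2; -4 3 1)], sign=-1
⇒ 4πI² = 45/1573
I = (-1)√(45/1573/(4π)) = -0.04771303

-0.047713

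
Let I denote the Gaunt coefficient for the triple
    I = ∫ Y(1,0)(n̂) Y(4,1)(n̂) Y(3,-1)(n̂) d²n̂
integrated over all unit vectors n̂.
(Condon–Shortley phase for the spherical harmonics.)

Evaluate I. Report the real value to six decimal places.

-0.238414

Rules hold: Σm=0, L=8 even, 3≤3≤5.
N = 3·9·7 = 189
Δ = 2!·0!·6!/9! = 1/252
Racah Σ t=1..1: t=1:−1/36 = -1/36
⇒ 3j(1 4 3; 0 0 0)² = 4/63, sgn +1
Racah Σ t=1..1: t=1:−1/48 = -1/48
⇒ 3j(1 4 3; 0 1 -1)² = 5/84, sgn -1
4πI² = N·(3j₀)²·(3jₘ)² = 5/7
I = -1·√(0.714286/4π) = -0.23841361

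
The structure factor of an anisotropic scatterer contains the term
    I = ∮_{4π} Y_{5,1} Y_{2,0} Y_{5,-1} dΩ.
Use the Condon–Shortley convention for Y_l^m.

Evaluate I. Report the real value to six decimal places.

-0.145565

Checks pass: Σm=0; 12 even; l₃=5∈[3,7].
(2·5+1)(2·2+1)(2·5+1) = 605
Δ: 2! 8! 2! / 13! → 1/38610
sum: t=0:+1/2880 t=1:−1/576 t=2:+1/2880 = -1/960
3j²(5 2 5; 0 0 0) = Δ·Π!·Σ² = 10/429  (sign +1)
sum: t=0:+1/2304 t=1:−1/720 t=2:+1/5760 = -1/1280
3j²(5 2 5; 1 0 -1) = Δ·Π!·Σ² = 27/1430  (sign -1)
combine: 4πI² = 605·10/429·27/1430 = 45/169
take √, sign -1: I = -0.14556534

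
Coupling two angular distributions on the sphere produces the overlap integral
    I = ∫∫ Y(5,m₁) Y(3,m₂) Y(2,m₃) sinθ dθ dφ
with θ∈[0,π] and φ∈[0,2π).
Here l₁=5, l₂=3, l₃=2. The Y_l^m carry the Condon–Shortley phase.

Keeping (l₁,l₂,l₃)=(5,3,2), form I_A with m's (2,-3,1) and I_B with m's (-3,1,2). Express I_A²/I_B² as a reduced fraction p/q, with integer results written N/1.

Same 5,3,2: normalisation and zero-m 3j drop out of the ratio.
A: Δ: 6! 4! 0! / 11! → 1/2310; sum: t=0:+1/4320 = 1/4320; 3j²(5 3 2; 2 -3 1) = Δ·Π!·Σ² = 1/330  (sign -1)
B: Δ: 6! 4! 0! / 11! → 1/2310; sum: t=4:+1/1152 = 1/1152; 3j²(5 3 2; -3 1 2) = Δ·Π!·Σ² = 1/33  (sign +1)
I_A²/I_B² = (1/330)/(1/33) = 1/10

1/10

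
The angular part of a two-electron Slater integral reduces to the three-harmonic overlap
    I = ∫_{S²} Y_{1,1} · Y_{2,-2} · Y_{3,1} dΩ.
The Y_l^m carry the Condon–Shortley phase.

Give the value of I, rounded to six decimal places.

Rules hold: Σm=0, L=6 even, 1≤3≤3.
N = 3·5·7 = 105
Δ = 0!·2!·4!/7! = 1/105
Racah Σ t=0..0: t=0:+1/4 = 1/4
⇒ 3j(1 2 3; 0 0 0)² = 3/35, sgn -1
Racah Σ t=0..0: t=0:+1/48 = 1/48
⇒ 3j(1 2 3; 1 -2 1)² = 1/105, sgn +1
4πI² = N·(3j₀)²·(3jₘ)² = 3/35
I = -1·√(0.0857143/4π) = -0.08258890

-0.082589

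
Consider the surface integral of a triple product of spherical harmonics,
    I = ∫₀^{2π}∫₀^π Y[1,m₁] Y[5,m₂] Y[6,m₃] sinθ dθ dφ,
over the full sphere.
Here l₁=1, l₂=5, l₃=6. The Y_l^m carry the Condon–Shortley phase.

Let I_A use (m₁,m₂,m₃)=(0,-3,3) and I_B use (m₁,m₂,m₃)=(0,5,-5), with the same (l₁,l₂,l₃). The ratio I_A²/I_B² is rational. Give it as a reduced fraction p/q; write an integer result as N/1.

27/11

Shared (l₁,l₂,l₃)=(1,5,6): N and (l;000)² cancel in I_A²/I_B².
A: Δ = 0!·2!·10!/13! = 1/858; Racah Σ t=0..0: t=0:+1/80640 = 1/80640; ⇒ 3j(1 5 6; 0 -3 3)² = 9/286, sgn -1
B: Δ = 0!·2!·10!/13! = 1/858; Racah Σ t=0..0: t=0:+1/3628800 = 1/3628800; ⇒ 3j(1 5 6; 0 5 -5)² = 1/78, sgn -1
I_A²/I_B² = (9/286)/(1/78) = 27/11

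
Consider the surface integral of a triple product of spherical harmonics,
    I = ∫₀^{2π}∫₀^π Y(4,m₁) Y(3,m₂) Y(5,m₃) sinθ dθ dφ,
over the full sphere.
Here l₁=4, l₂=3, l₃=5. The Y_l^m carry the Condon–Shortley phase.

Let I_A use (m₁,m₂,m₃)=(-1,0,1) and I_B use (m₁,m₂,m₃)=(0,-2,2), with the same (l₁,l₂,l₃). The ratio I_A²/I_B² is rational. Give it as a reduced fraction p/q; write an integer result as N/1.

l's match ⇒ only the (l;m) 3-j factors differ between A and B.
A: triangle coeff Δ(4,3,5) = 1/180180; Σ_t [0,2]: t=0:+1/1440 t=1:−1/192 t=2:+1/432 = -19/8640; (3j)²=361/30030 [(4 3 5; -1 0 1)], sign=-1
B: triangle coeff Δ(4,3,5) = 1/180180; Σ_t [0,1]: t=0:+1/576 t=1:−1/864 = 1/1728; (3j)²=5/1287 [(4 3 5; 0 -2 2)], sign=-1
I_A²/I_B² = (361/30030)/(5/1287) = 1083/350

1083/350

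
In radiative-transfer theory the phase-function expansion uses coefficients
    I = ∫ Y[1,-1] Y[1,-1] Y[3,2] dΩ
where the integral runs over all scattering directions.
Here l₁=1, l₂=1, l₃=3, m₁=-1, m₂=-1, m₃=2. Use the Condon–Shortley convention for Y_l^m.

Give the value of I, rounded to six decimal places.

|1−1|≤3≤1+1 violated ⇒ I = 0

0.000000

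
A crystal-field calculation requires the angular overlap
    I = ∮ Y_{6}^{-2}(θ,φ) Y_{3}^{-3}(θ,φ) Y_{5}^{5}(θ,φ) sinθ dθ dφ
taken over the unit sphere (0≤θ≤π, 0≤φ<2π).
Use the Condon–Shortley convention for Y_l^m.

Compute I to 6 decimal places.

-0.036034

m-sum 0 ✓  L=14 even ✓  3≤5≤9 ✓
Π(2lᵢ+1) = 13×7×11 = 1001
triangle coeff Δ(6,3,5) = 1/675675
Σ_t [1,3]: t=1:−1/8640 t=2:+1/2304 t=3:−1/8640 = 7/34560
(3j)²=7/429 [(6 3 5; 0 0 0)], sign=-1
Σ_t [0,0]: t=0:+1/1935360 = 1/1935360
(3j)²=1/1001 [(6 3 5; -2 -3 5)], sign=+1
⇒ 4πI² = 7/429
I = (-1)√(7/429/(4π)) = -0.03603425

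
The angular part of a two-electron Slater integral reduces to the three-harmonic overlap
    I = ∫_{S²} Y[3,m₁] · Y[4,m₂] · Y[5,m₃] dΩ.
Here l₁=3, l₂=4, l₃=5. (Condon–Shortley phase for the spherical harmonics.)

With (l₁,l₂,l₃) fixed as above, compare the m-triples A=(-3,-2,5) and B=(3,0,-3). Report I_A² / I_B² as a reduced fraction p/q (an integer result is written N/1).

1/2

Same 3,4,5: normalisation and zero-m 3j drop out of the ratio.
A: Δ: 2! 4! 6! / 13! → 1/180180; sum: t=2:+1/34560 = 1/34560; 3j²(3 4 5; -3 -2 5) = Δ·Π!·Σ² = 5/286  (sign +1)
B: Δ: 2! 4! 6! / 13! → 1/180180; sum: t=0:+1/2304 = 1/2304; 3j²(3 4 5; 3 0 -3) = Δ·Π!·Σ² = 5/143  (sign +1)
I_A²/I_B² = (5/286)/(5/143) = 1/2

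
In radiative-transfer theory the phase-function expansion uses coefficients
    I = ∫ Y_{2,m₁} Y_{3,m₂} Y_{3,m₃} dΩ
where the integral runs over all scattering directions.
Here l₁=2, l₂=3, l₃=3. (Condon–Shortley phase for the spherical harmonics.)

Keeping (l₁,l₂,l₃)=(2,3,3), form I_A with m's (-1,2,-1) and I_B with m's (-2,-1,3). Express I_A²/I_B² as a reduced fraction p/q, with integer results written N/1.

3/2

Same 2,3,3: normalisation and zero-m 3j drop out of the ratio.
A: Δ: 2! 2! 4! / 9! → 1/3780; sum: t=1:−1/48 t=2:+1/12 = 1/16; 3j²(2 3 3; -1 2 -1) = Δ·Π!·Σ² = 1/28  (sign +1)
B: Δ: 2! 2! 4! / 9! → 1/3780; sum: t=2:+1/96 = 1/96; 3j²(2 3 3; -2 -1 3) = Δ·Π!·Σ² = 1/42  (sign +1)
I_A²/I_B² = (1/28)/(1/42) = 3/2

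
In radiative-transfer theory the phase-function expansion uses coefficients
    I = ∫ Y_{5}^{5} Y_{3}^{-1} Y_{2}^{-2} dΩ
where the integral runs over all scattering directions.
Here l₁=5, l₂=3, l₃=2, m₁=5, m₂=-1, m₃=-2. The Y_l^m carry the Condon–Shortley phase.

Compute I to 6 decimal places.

5 − 1 − 2 = 2 ≠ 0: azimuthal integral kills it; I = 0

0.000000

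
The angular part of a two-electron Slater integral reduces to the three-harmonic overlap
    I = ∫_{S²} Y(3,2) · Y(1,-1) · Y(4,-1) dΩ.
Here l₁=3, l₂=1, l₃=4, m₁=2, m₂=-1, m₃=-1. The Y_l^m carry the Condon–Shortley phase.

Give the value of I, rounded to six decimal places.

Rules hold: Σm=0, L=8 even, 2≤4≤4.
N = 7·3·9 = 189
Δ = 0!·6!·2!/9! = 1/252
Racah Σ t=0..0: t=0:+1/36 = 1/36
⇒ 3j(3 1 4; 0 0 0)² = 4/63, sgn +1
Racah Σ t=0..0: t=0:+1/240 = 1/240
⇒ 3j(3 1 4; 2 -1 -1)² = 1/84, sgn -1
4πI² = N·(3j₀)²·(3jₘ)² = 1/7
I = -1·√(0.142857/4π) = -0.10662181

-0.106622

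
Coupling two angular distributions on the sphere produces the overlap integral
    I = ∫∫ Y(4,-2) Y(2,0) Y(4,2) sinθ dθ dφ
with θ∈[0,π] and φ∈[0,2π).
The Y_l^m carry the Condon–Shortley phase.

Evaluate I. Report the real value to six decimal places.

0.065536

Rules hold: Σm=0, L=10 even, 2≤4≤6.
N = 9·5·9 = 405
Δ = 2!·6!·2!/11! = 1/13860
Racah Σ t=0..2: t=0:+1/192 t=1:−1/36 t=2:+1/192 = -5/288
⇒ 3j(4 2 4; 0 0 0)² = 20/693, sgn -1
Racah Σ t=0..2: t=0:+1/2880 t=1:−1/120 t=2:+1/192 = -1/360
⇒ 3j(4 2 4; -2 0 2)² = 16/3465, sgn -1
4πI² = N·(3j₀)²·(3jₘ)² = 320/5929
I = +1·√(0.053972/4π) = 0.06553591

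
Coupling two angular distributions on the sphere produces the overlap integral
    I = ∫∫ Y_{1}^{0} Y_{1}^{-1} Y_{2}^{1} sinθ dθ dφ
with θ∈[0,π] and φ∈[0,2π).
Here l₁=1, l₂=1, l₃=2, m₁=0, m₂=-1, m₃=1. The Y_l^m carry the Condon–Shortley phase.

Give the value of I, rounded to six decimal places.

-0.218510

Rules hold: Σm=0, L=4 even, 0≤2≤2.
N = 3·3·5 = 45
Δ = 0!·2!·2!/5! = 1/30
Racah Σ t=0..0: t=0:+1/1 = 1/1
⇒ 3j(1 1 2; 0 0 0)² = 2/15, sgn +1
Racah Σ t=0..0: t=0:+1/2 = 1/2
⇒ 3j(1 1 2; 0 -1 1)² = 1/10, sgn -1
4πI² = N·(3j₀)²·(3jₘ)² = 3/5
I = -1·√(0.6/4π) = -0.21850969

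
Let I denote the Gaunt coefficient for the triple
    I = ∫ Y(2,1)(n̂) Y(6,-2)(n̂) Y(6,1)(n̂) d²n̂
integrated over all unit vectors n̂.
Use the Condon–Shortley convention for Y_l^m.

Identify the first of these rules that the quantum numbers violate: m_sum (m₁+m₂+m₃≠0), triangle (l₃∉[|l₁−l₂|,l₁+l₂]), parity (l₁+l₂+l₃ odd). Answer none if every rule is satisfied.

none

Σmᵢ = 0  ✓
l₃∈[|l₁−l₂|,l₁+l₂]=[4,8], have l₃=6  ✓
Σlᵢ = 14 ⇒ even  ✓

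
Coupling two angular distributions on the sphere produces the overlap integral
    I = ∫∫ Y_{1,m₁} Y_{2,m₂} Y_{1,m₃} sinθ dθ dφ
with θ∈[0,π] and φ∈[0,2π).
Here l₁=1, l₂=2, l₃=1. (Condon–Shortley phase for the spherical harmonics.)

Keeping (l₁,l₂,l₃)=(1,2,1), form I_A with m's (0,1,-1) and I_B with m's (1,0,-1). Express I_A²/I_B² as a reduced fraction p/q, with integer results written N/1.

3/1

Same 1,2,1: normalisation and zero-m 3j drop out of the ratio.
A: Δ: 2! 0! 2! / 5! → 1/30; sum: t=1:−1/2 = -1/2; 3j²(1 2 1; 0 1 -1) = Δ·Π!·Σ² = 1/10  (sign -1)
B: Δ: 2! 0! 2! / 5! → 1/30; sum: t=0:+1/4 = 1/4; 3j²(1 2 1; 1 0 -1) = Δ·Π!·Σ² = 1/30  (sign +1)
I_A²/I_B² = (1/10)/(1/30) = 3/1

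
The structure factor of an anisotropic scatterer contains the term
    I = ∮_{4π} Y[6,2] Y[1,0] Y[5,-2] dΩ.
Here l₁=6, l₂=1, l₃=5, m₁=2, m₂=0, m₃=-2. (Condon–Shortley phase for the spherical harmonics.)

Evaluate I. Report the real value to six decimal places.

0.231133

m-sum 0 ✓  L=12 even ✓  5≤5≤7 ✓
Π(2lᵢ+1) = 13×3×11 = 429
triangle coeff Δ(6,1,5) = 1/858
Σ_t [1,1]: t=1:−1/14400 = -1/14400
(3j)²=6/143 [(6 1 5; 0 0 0)], sign=+1
Σ_t [1,1]: t=1:−1/30240 = -1/30240
(3j)²=16/429 [(6 1 5; 2 0 -2)], sign=+1
⇒ 4πI² = 96/143
I = (+1)√(96/143/(4π)) = 0.23113338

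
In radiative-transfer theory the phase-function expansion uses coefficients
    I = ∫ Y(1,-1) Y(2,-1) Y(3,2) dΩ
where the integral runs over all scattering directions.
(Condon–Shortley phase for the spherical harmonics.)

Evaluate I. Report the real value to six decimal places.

Checks pass: Σm=0; 6 even; l₃=3∈[1,3].
(2·1+1)(2·2+1)(2·3+1) = 105
Δ: 0! 2! 4! / 7! → 1/105
sum: t=0:+1/4 = 1/4
3j²(1 2 3; 0 0 0) = Δ·Π!·Σ² = 3/35  (sign -1)
sum: t=0:+1/12 = 1/12
3j²(1 2 3; -1 -1 2) = Δ·Π!·Σ² = 2/21  (sign -1)
combine: 4πI² = 105·3/35·2/21 = 6/7
take √, sign +1: I = 0.26116903

0.261169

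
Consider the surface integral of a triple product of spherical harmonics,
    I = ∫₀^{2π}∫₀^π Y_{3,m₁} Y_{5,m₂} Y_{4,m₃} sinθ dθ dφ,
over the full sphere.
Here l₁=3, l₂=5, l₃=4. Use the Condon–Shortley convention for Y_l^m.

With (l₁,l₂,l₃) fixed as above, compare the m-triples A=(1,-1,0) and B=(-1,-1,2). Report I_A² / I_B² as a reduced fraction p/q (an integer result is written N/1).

l's match ⇒ only the (l;m) 3-j factors differ between A and B.
A: triangle coeff Δ(3,5,4) = 1/180180; Σ_t [0,2]: t=0:+1/2304 t=1:−1/216 t=2:+1/384 = -11/6912; (3j)²=11/1638 [(3 5 4; 1 -1 0)], sign=-1
B: triangle coeff Δ(3,5,4) = 1/180180; Σ_t [2,4]: t=2:+1/384 t=3:−1/720 t=4:+1/34560 = 43/34560; (3j)²=1849/180180 [(3 5 4; -1 -1 2)], sign=+1
I_A²/I_B² = (11/1638)/(1849/180180) = 1210/1849

1210/1849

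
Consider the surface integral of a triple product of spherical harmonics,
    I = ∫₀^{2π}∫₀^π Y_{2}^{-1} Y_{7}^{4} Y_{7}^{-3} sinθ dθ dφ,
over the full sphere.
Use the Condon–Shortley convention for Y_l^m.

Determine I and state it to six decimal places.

0.162315

Checks pass: Σm=0; 16 even; l₃=7∈[5,9].
(2·2+1)(2·7+1)(2·7+1) = 1125
Δ: 2! 2! 12! / 17! → 1/185640
sum: t=0:+1/2419200 t=1:−1/518400 t=2:+1/2419200 = -1/907200
3j²(2 7 7; 0 0 0) = Δ·Π!·Σ² = 56/3315  (sign +1)
sum: t=1:−1/14515200 t=2:+1/4354560 = 1/6220800
3j²(2 7 7; -1 4 -3) = Δ·Π!·Σ² = 77/4420  (sign +1)
combine: 4πI² = 1125·56/3315·77/4420 = 16170/48841
take √, sign +1: I = 0.16231468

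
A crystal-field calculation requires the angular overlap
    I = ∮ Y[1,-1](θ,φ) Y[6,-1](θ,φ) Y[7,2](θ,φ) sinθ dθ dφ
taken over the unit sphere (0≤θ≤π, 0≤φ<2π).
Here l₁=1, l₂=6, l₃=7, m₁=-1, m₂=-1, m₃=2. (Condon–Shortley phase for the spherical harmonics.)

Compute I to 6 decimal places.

m-sum 0 ✓  L=14 even ✓  5≤7≤7 ✓
Π(2lᵢ+1) = 3×13×15 = 585
triangle coeff Δ(1,6,7) = 1/1365
Σ_t [0,0]: t=0:+1/518400 = 1/518400
(3j)²=7/195 [(1 6 7; 0 0 0)], sign=-1
Σ_t [0,0]: t=0:+1/1209600 = 1/1209600
(3j)²=12/455 [(1 6 7; -1 -1 2)], sign=-1
⇒ 4πI² = 36/65
I = (+1)√(36/65/(4π)) = 0.20993732

0.209937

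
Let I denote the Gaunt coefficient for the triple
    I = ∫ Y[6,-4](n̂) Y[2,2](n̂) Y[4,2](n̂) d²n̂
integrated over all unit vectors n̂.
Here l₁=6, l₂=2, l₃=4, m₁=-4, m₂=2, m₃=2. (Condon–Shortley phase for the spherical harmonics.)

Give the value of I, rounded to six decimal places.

0.230476

Rules hold: Σm=0, L=12 even, 4≤4≤8.
N = 13·5·9 = 585
Δ = 4!·8!·0!/13! = 1/6435
Racah Σ t=2..2: t=2:+1/2304 = 1/2304
⇒ 3j(6 2 4; 0 0 0)² = 5/143, sgn +1
Racah Σ t=4..4: t=4:+1/34560 = 1/34560
⇒ 3j(6 2 4; -4 2 2)² = 14/429, sgn +1
4πI² = N·(3j₀)²·(3jₘ)² = 1050/1573
I = +1·√(0.667514/4π) = 0.23047581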